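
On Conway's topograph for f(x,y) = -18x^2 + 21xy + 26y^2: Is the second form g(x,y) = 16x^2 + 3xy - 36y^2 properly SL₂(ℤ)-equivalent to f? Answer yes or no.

D₁ = 2313, D₂ = 2313
river cycle of f (length 14): (26, 31, -13), (-13, 47, 2), (2, 45, -36), (-36, 27, 11), (11, 39, -18), (-18, 33, 17), (17, 35, -16), (-16, 29, 23), (23, 17, -22), (-22, 27, 18), … (4 more)
river cycle of g (length 14): (16, 35, -17), (-17, 33, 18), (18, 39, -11), (-11, 27, 36), (36, 45, -2), (-2, 47, 13), (13, 31, -26), (-26, 21, 18), (18, 15, -29), (-29, 43, 4), … (4 more)
cycles differ ⇒ inequivalent

no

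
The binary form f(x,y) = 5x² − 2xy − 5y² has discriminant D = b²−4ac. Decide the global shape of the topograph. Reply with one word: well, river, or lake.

D = b²−4ac = (-2)² − 4·5·(-5) = 104
D > 0 non-square ⇒ indefinite ⇒ periodic river

river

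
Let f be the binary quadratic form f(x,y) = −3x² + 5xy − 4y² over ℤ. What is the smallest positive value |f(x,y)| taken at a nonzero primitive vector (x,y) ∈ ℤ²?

translate: b→1 (≡-5 mod 6), so (3,-5,4)→(3,1,2)
flip: (3,1,2)→(2,-1,3)
reduced (well bottom): (2,-1,3) with a≤c, −a<b≤a
well minimum |f| = |-2| = 2 (negative-definite)

2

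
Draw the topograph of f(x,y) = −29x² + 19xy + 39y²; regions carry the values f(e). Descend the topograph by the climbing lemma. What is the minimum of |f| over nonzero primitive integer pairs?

river: ρ → (39,59,-9)
river: ρ → (-9,67,11)
river: ρ → (11,65,-15)
river: ρ → (-15,55,31)
river: ρ → (31,69,-1)
river: ρ → (-1,69,31)
river: ρ → (31,55,-15)
river: ρ → (-15,65,11)
river: ρ → (11,67,-9)
river: ρ → (-9,59,39)
river: ρ → (39,19,-29)
river: ρ → (-29,39,29)
river: ρ → (29,19,-39)
river: ρ → (-39,59,9)
river: ρ → (9,67,-11)
river: ρ → (-11,65,15)
river: ρ → (15,55,-31)
river: ρ → (-31,69,1)
river: ρ → (1,69,-31)
river: ρ → (-31,55,15)
river: ρ → (15,65,-11)
river: ρ → (-11,67,9)
river: ρ → (9,59,-39)
river: ρ → (-39,19,29)
river: ρ → (29,39,-29)
river: ρ → (-29,19,39)
closes: descent 0, river 26
min |a| on river = 1

1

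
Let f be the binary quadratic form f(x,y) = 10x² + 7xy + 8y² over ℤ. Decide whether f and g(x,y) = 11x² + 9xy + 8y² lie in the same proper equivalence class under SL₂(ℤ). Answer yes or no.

D₁ = -271, D₂ = -271
f: flip: (10,7,8)→(8,-7,10)
f: reduced (well bottom): (8,-7,10) with a≤c, −a<b≤a
g: flip: (11,9,8)→(8,-9,11)
g: translate: b→7 (≡-9 mod 16), so (8,-9,11)→(8,7,10)
g: reduced (well bottom): (8,7,10) with a≤c, −a<b≤a
reduced forms (8, -7, 10) vs (8, 7, 10) ⇒ inequivalent

no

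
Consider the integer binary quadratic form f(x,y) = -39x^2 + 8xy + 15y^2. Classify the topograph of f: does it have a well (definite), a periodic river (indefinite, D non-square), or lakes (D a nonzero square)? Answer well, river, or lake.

D = b²−4ac = 8² − 4·(-39)·15 = 2404
D > 0 non-square ⇒ indefinite ⇒ periodic river

river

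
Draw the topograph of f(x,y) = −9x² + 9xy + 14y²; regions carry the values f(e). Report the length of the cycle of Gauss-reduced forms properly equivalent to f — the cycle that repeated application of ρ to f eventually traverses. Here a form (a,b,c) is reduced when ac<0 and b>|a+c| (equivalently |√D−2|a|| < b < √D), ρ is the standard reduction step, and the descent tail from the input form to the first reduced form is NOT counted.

D = 585, ⌊√D⌋ = 24
river: ρ → (14,19,-4)
river: ρ → (-4,21,9)
river: ρ → (9,15,-10)
river: ρ → (-10,5,14)
river: ρ → (14,23,-1)
river: ρ → (-1,23,14)
river: ρ → (14,5,-10)
river: ρ → (-10,15,9)
river: ρ → (9,21,-4)
river: ρ → (-4,19,14)
river: ρ → (14,9,-9)
river: ρ → (-9,9,14)
ρ-cycle length = 12 (tail of 0 descent steps not counted)

12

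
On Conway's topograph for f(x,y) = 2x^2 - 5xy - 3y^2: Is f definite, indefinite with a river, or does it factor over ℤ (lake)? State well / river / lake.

D = b²−4ac = (-5)² − 4·2·(-3) = 49
D = 7² is a perfect square ⇒ form factors over ℤ ⇒ lakes

lake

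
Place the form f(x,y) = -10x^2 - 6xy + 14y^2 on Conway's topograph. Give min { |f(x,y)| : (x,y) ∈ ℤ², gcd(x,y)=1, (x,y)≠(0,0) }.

descent: ρ → (14,6,-10)  [lands on river]
river: ρ → (-10,14,10)
river: ρ → (10,6,-14)
river: ρ → (-14,22,2)
river: ρ → (2,22,-14)
river: ρ → (-14,6,10)
river: ρ → (10,14,-10)
river: ρ → (-10,6,14)
river: ρ → (14,22,-2)
river: ρ → (-2,22,14)
closes: descent 1, river 10
min |a| on river = 2

2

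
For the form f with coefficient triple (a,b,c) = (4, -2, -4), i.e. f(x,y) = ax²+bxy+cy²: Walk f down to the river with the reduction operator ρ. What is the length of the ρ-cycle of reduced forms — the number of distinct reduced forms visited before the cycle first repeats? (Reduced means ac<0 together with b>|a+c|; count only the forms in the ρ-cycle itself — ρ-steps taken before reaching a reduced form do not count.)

D = 68, ⌊√D⌋ = 8
descent: ρ → (-4,2,4)  [lands on river]
river: ρ → (4,6,-2)
river: ρ → (-2,6,4)
river: ρ → (4,2,-4)
river: ρ → (-4,6,2)
river: ρ → (2,6,-4)
ρ-cycle length = 6 (tail of 1 descent step not counted)

6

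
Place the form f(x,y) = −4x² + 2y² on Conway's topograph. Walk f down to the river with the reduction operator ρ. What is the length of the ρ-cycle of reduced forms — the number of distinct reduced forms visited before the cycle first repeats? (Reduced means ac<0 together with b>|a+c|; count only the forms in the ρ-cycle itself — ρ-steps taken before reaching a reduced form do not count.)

D = 32, ⌊√D⌋ = 5
descent: ρ → (2,4,-2)  [lands on river]
river: ρ → (-2,4,2)
ρ-cycle length = 2 (tail of 1 descent step not counted)

2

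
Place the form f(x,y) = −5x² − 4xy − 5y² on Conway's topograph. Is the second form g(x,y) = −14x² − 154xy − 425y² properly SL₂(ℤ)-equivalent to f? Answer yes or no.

D₁ = -84, D₂ = -84
f is negative-definite; reduce −f:
−f: reduced (well bottom): (5,4,5) with a≤c, −a<b≤a
flip sign back: reduced form of f is (-5,-4,-5)
g is negative-definite; reduce −g:
−g: translate: b→14 (≡154 mod 28), so (14,154,425)→(14,14,5)
−g: flip: (14,14,5)→(5,-14,14)
−g: translate: b→-4 (≡-14 mod 10), so (5,-14,14)→(5,-4,5)
−g: flip: (5,-4,5)→(5,4,5)
−g: reduced (well bottom): (5,4,5) with a≤c, −a<b≤a
flip sign back: reduced form of g is (-5,-4,-5)
reduced forms (-5, -4, -5) vs (-5, -4, -5) ⇒ equivalent

yes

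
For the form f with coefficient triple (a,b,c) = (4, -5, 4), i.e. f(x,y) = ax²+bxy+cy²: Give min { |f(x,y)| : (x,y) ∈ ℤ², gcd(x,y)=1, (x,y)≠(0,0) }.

translate: b→3 (≡-5 mod 8), so (4,-5,4)→(4,3,3)
flip: (4,3,3)→(3,-3,4)
translate: b→3 (≡-3 mod 6), so (3,-3,4)→(3,3,4)
reduced (well bottom): (3,3,4) with a≤c, −a<b≤a
well minimum = a = 3

3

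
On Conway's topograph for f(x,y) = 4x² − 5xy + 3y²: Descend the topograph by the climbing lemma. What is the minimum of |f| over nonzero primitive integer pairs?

translate: b→3 (≡-5 mod 8), so (4,-5,3)→(4,3,2)
flip: (4,3,2)→(2,-3,4)
translate: b→1 (≡-3 mod 4), so (2,-3,4)→(2,1,3)
reduced (well bottom): (2,1,3) with a≤c, −a<b≤a
well minimum = a = 2

2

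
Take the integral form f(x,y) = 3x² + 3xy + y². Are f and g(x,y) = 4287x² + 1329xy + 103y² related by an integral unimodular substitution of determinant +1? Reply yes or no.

D₁ = -3, D₂ = -3
f: flip: (3,3,1)→(1,-3,3)
f: translate: b→1 (≡-3 mod 2), so (1,-3,3)→(1,1,1)
f: reduced (well bottom): (1,1,1) with a≤c, −a<b≤a
g: flip: (4287,1329,103)→(103,-1329,4287)
g: translate: b→-93 (≡-1329 mod 206), so (103,-1329,4287)→(103,-93,21)
g: flip: (103,-93,21)→(21,93,103)
g: translate: b→9 (≡93 mod 42), so (21,93,103)→(21,9,1)
g: flip: (21,9,1)→(1,-9,21)
g: translate: b→1 (≡-9 mod 2), so (1,-9,21)→(1,1,1)
g: reduced (well bottom): (1,1,1) with a≤c, −a<b≤a
reduced forms (1, 1, 1) vs (1, 1, 1) ⇒ equivalent

yes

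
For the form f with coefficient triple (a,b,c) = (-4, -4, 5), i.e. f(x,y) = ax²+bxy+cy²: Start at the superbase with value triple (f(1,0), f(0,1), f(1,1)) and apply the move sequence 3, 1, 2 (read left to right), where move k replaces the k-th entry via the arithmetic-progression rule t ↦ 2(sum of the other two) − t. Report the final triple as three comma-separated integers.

start (-4,5,-3) = (f(1,0),f(0,1),f(1,1))
replace slot 3: 2·((-4)+5) − (-3) = 5 → (-4,5,5)
replace slot 1: 2·(5+5) − (-4) = 24 → (24,5,5)
replace slot 2: 2·(24+5) − 5 = 53 → (24,53,5)

24,53,5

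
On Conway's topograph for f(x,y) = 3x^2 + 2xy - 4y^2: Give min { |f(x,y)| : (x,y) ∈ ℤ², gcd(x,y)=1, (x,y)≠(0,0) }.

river: ρ → (-4,6,1)
river: ρ → (1,6,-4)
river: ρ → (-4,2,3)
river: ρ → (3,4,-3)
river: ρ → (-3,2,4)
river: ρ → (4,6,-1)
river: ρ → (-1,6,4)
river: ρ → (4,2,-3)
river: ρ → (-3,4,3)
river: ρ → (3,2,-4)
closes: descent 0, river 10
min |a| on river = 1

1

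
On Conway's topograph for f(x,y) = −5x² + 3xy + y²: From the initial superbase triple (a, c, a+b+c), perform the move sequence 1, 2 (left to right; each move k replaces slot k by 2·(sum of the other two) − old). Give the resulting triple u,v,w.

start (-5,1,-1) = (f(1,0),f(0,1),f(1,1))
replace slot 1: 2·(1+(-1)) − (-5) = 5 → (5,1,-1)
replace slot 2: 2·(5+(-1)) − 1 = 7 → (5,7,-1)

5,7,-1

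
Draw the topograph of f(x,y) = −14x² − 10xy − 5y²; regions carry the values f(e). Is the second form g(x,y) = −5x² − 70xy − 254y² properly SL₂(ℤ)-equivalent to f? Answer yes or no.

D₁ = -180, D₂ = -180
f is negative-definite; reduce −f:
−f: flip: (14,10,5)→(5,-10,14)
−f: translate: b→0 (≡-10 mod 10), so (5,-10,14)→(5,0,9)
−f: reduced (well bottom): (5,0,9) with a≤c, −a<b≤a
flip sign back: reduced form of f is (-5,0,-9)
g is negative-definite; reduce −g:
−g: translate: b→0 (≡70 mod 10), so (5,70,254)→(5,0,9)
−g: reduced (well bottom): (5,0,9) with a≤c, −a<b≤a
flip sign back: reduced form of g is (-5,0,-9)
reduced forms (-5, 0, -9) vs (-5, 0, -9) ⇒ equivalent

yes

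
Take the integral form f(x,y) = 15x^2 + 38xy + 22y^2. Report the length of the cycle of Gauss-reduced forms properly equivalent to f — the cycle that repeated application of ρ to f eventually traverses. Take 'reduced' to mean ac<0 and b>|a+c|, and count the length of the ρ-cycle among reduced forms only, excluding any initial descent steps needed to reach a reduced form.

D = 124, ⌊√D⌋ = 11
descent: ρ → (22,6,-1)
descent: ρ → (-1,10,6)  [lands on river]
river: ρ → (6,2,-5)
river: ρ → (-5,8,3)
river: ρ → (3,10,-2)
river: ρ → (-2,10,3)
river: ρ → (3,8,-5)
river: ρ → (-5,2,6)
river: ρ → (6,10,-1)
ρ-cycle length = 8 (tail of 2 descent steps not counted)

8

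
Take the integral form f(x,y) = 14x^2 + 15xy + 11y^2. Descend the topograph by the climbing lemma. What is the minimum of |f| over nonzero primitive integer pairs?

translate: b→-13 (≡15 mod 28), so (14,15,11)→(14,-13,10)
flip: (14,-13,10)→(10,13,14)
translate: b→-7 (≡13 mod 20), so (10,13,14)→(10,-7,11)
reduced (well bottom): (10,-7,11) with a≤c, −a<b≤a
well minimum = a = 10

10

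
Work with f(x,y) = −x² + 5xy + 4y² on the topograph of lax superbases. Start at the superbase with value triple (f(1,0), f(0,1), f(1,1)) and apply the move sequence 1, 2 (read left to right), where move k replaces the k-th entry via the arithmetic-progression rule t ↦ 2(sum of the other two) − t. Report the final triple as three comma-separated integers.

start (-1,4,8) = (f(1,0),f(0,1),f(1,1))
replace slot 1: 2·(4+8) − (-1) = 25 → (25,4,8)
replace slot 2: 2·(25+8) − 4 = 62 → (25,62,8)

25,62,8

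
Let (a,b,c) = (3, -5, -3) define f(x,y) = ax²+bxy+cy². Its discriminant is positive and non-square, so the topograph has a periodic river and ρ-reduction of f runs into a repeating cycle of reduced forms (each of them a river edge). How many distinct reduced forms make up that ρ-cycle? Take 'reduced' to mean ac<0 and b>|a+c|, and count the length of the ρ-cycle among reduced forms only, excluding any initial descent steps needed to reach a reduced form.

D = 61, ⌊√D⌋ = 7
descent: ρ → (-3,5,3)  [lands on river]
river: ρ → (3,7,-1)
river: ρ → (-1,7,3)
river: ρ → (3,5,-3)
river: ρ → (-3,7,1)
river: ρ → (1,7,-3)
ρ-cycle length = 6 (tail of 1 descent step not counted)

6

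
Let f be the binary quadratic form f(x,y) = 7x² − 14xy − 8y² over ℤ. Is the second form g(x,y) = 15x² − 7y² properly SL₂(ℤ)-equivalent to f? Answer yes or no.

D₁ = 420, D₂ = 420
river cycle of f (length 4): (-8, 14, 7), (7, 14, -8), (-8, 18, 3), (3, 18, -8)
river cycle of g (length 4): (-7, 14, 8), (8, 18, -3), (-3, 18, 8), (8, 14, -7)
cycles differ ⇒ inequivalent

no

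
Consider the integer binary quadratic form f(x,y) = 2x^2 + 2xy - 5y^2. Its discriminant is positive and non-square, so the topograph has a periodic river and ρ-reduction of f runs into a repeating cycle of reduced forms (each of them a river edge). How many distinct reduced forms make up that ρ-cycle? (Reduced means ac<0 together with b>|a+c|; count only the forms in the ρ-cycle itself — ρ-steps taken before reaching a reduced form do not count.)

D = 44, ⌊√D⌋ = 6
descent: ρ → (-5,-2,2)
descent: ρ → (2,6,-1)  [lands on river]
river: ρ → (-1,6,2)
ρ-cycle length = 2 (tail of 2 descent steps not counted)

2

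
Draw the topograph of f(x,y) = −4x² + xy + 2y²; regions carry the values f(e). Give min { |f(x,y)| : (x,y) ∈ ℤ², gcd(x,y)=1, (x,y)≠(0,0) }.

descent: ρ → (2,3,-3)  [lands on river]
river: ρ → (-3,3,2)
river: ρ → (2,5,-1)
river: ρ → (-1,5,2)
closes: descent 1, river 4
min |a| on river = 1

1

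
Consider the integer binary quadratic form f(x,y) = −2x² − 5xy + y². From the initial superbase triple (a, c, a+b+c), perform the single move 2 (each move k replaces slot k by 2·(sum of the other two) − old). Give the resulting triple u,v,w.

start (-2,1,-6) = (f(1,0),f(0,1),f(1,1))
replace slot 2: 2·((-2)+(-6)) − 1 = -17 → (-2,-17,-6)

-2,-17,-6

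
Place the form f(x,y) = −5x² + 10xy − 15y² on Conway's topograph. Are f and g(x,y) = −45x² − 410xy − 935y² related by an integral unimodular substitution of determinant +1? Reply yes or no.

D₁ = -200, D₂ = -200
f is negative-definite; reduce −f:
−f: translate: b→0 (≡-10 mod 10), so (5,-10,15)→(5,0,10)
−f: reduced (well bottom): (5,0,10) with a≤c, −a<b≤a
flip sign back: reduced form of f is (-5,0,-10)
g is negative-definite; reduce −g:
−g: translate: b→-40 (≡410 mod 90), so (45,410,935)→(45,-40,10)
−g: flip: (45,-40,10)→(10,40,45)
−g: translate: b→0 (≡40 mod 20), so (10,40,45)→(10,0,5)
−g: flip: (10,0,5)→(5,0,10)
−g: reduced (well bottom): (5,0,10) with a≤c, −a<b≤a
flip sign back: reduced form of g is (-5,0,-10)
reduced forms (-5, 0, -10) vs (-5, 0, -10) ⇒ equivalent

yes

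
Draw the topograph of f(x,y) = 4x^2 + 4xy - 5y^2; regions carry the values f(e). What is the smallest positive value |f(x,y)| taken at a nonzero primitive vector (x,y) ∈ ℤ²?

river: ρ → (-5,6,3)
river: ρ → (3,6,-5)
river: ρ → (-5,4,4)
river: ρ → (4,4,-5)
closes: descent 0, river 4
min |a| on river = 3

3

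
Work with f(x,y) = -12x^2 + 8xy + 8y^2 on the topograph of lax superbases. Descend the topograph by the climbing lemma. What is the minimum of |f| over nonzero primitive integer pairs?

river: ρ → (8,8,-12)
river: ρ → (-12,16,4)
river: ρ → (4,16,-12)
river: ρ → (-12,8,8)
closes: descent 0, river 4
min |a| on river = 4

4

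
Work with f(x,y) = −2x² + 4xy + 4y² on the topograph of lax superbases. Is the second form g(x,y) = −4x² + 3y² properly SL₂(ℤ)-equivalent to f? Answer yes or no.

D₁ = 48, D₂ = 48
river cycle of f (length 2): (4, 4, -2), (-2, 4, 4)
river cycle of g (length 2): (3, 6, -1), (-1, 6, 3)
cycles differ ⇒ inequivalent

no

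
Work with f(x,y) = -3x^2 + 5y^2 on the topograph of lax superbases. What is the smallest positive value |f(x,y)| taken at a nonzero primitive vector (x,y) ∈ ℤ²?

descent: ρ → (5,0,-3)
descent: ρ → (-3,6,2)  [lands on river]
river: ρ → (2,6,-3)
closes: descent 2, river 2
min |a| on river = 2

2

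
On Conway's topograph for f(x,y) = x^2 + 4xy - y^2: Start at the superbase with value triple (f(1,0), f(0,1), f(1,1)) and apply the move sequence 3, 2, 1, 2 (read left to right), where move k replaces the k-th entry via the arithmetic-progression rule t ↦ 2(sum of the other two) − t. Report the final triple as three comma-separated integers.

start (1,-1,4) = (f(1,0),f(0,1),f(1,1))
replace slot 3: 2·(1+(-1)) − 4 = -4 → (1,-1,-4)
replace slot 2: 2·(1+(-4)) − (-1) = -5 → (1,-5,-4)
replace slot 1: 2·((-5)+(-4)) − 1 = -19 → (-19,-5,-4)
replace slot 2: 2·((-19)+(-4)) − (-5) = -41 → (-19,-41,-4)

-19,-41,-4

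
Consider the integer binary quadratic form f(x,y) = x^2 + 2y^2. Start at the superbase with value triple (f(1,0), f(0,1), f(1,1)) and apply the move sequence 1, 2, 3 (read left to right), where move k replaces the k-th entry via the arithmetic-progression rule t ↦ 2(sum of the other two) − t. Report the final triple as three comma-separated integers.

start (1,2,3) = (f(1,0),f(0,1),f(1,1))
replace slot 1: 2·(2+3) − 1 = 9 → (9,2,3)
replace slot 2: 2·(9+3) − 2 = 22 → (9,22,3)
replace slot 3: 2·(9+22) − 3 = 59 → (9,22,59)

9,22,59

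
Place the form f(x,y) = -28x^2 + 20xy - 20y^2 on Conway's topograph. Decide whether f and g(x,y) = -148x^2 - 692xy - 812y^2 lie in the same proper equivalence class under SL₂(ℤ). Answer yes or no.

D₁ = -1840, D₂ = -1840
f is negative-definite; reduce −f:
−f: flip: (28,-20,20)→(20,20,28)
−f: reduced (well bottom): (20,20,28) with a≤c, −a<b≤a
flip sign back: reduced form of f is (-20,-20,-28)
g is negative-definite; reduce −g:
−g: translate: b→100 (≡692 mod 296), so (148,692,812)→(148,100,20)
−g: flip: (148,100,20)→(20,-100,148)
−g: translate: b→20 (≡-100 mod 40), so (20,-100,148)→(20,20,28)
−g: reduced (well bottom): (20,20,28) with a≤c, −a<b≤a
flip sign back: reduced form of g is (-20,-20,-28)
reduced forms (-20, -20, -28) vs (-20, -20, -28) ⇒ equivalent

yes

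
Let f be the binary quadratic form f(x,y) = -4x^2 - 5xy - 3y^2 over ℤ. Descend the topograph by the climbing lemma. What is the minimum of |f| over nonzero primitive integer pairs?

translate: b→-3 (≡5 mod 8), so (4,5,3)→(4,-3,2)
flip: (4,-3,2)→(2,3,4)
translate: b→-1 (≡3 mod 4), so (2,3,4)→(2,-1,3)
reduced (well bottom): (2,-1,3) with a≤c, −a<b≤a
well minimum |f| = |-2| = 2 (negative-definite)

2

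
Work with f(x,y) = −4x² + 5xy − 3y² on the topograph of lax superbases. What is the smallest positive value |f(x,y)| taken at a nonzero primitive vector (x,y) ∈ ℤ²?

translate: b→3 (≡-5 mod 8), so (4,-5,3)→(4,3,2)
flip: (4,3,2)→(2,-3,4)
translate: b→1 (≡-3 mod 4), so (2,-3,4)→(2,1,3)
reduced (well bottom): (2,1,3) with a≤c, −a<b≤a
well minimum |f| = |-2| = 2 (negative-definite)

2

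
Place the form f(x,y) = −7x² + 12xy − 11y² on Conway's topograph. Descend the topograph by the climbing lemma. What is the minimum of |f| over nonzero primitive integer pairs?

translate: b→2 (≡-12 mod 14), so (7,-12,11)→(7,2,6)
flip: (7,2,6)→(6,-2,7)
reduced (well bottom): (6,-2,7) with a≤c, −a<b≤a
well minimum |f| = |-6| = 6 (negative-definite)

6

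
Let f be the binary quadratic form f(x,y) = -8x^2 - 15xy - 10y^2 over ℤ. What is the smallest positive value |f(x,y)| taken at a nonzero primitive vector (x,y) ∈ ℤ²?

translate: b→-1 (≡15 mod 16), so (8,15,10)→(8,-1,3)
flip: (8,-1,3)→(3,1,8)
reduced (well bottom): (3,1,8) with a≤c, −a<b≤a
well minimum |f| = |-3| = 3 (negative-definite)

3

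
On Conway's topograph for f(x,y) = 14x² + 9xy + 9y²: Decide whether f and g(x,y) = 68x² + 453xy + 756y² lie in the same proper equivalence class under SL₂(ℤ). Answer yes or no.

D₁ = -423, D₂ = -423
f: flip: (14,9,9)→(9,-9,14)
f: translate: b→9 (≡-9 mod 18), so (9,-9,14)→(9,9,14)
f: reduced (well bottom): (9,9,14) with a≤c, −a<b≤a
g: translate: b→45 (≡453 mod 136), so (68,453,756)→(68,45,9)
g: flip: (68,45,9)→(9,-45,68)
g: translate: b→9 (≡-45 mod 18), so (9,-45,68)→(9,9,14)
g: reduced (well bottom): (9,9,14) with a≤c, −a<b≤a
reduced forms (9, 9, 14) vs (9, 9, 14) ⇒ equivalent

yes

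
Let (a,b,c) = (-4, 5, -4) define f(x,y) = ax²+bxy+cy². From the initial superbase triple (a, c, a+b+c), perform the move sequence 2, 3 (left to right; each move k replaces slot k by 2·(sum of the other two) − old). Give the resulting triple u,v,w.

start (-4,-4,-3) = (f(1,0),f(0,1),f(1,1))
replace slot 2: 2·((-4)+(-3)) − (-4) = -10 → (-4,-10,-3)
replace slot 3: 2·((-4)+(-10)) − (-3) = -25 → (-4,-10,-25)

-4,-10,-25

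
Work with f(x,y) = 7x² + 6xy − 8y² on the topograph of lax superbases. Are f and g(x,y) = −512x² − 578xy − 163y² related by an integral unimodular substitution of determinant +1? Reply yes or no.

D₁ = 260, D₂ = 260
river cycle of f (length 10): (-8, 10, 5), (5, 10, -8), (-8, 6, 7), (7, 8, -7), (-7, 6, 8), (8, 10, -5), (-5, 10, 8), (8, 6, -7), (-7, 8, 7), (7, 6, -8)
river cycle of g (length 10): (-8, 10, 5), (5, 10, -8), (-8, 6, 7), (7, 8, -7), (-7, 6, 8), (8, 10, -5), (-5, 10, 8), (8, 6, -7), (-7, 8, 7), (7, 6, -8)
cycles coincide ⇒ equivalent

yes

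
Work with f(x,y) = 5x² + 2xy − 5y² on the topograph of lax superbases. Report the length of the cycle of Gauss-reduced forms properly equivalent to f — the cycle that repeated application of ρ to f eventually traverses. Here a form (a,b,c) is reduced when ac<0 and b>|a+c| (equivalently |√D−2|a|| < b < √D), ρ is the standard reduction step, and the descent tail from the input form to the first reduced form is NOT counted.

D = 104, ⌊√D⌋ = 10
river: ρ → (-5,8,2)
river: ρ → (2,8,-5)
river: ρ → (-5,2,5)
river: ρ → (5,8,-2)
river: ρ → (-2,8,5)
river: ρ → (5,2,-5)
ρ-cycle length = 6 (tail of 0 descent steps not counted)

6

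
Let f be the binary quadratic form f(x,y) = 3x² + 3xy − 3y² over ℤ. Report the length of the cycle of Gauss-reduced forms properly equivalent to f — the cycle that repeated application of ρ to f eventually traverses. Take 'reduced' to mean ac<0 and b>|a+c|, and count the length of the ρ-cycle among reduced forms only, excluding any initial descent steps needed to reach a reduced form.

D = 45, ⌊√D⌋ = 6
river: ρ → (-3,3,3)
river: ρ → (3,3,-3)
ρ-cycle length = 2 (tail of 0 descent steps not counted)

2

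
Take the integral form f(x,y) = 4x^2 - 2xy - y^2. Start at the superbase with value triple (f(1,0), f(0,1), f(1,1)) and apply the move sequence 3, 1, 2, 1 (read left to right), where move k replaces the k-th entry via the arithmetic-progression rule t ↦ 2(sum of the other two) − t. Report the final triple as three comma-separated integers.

start (4,-1,1) = (f(1,0),f(0,1),f(1,1))
replace slot 3: 2·(4+(-1)) − 1 = 5 → (4,-1,5)
replace slot 1: 2·((-1)+5) − 4 = 4 → (4,-1,5)
replace slot 2: 2·(4+5) − (-1) = 19 → (4,19,5)
replace slot 1: 2·(19+5) − 4 = 44 → (44,19,5)

44,19,5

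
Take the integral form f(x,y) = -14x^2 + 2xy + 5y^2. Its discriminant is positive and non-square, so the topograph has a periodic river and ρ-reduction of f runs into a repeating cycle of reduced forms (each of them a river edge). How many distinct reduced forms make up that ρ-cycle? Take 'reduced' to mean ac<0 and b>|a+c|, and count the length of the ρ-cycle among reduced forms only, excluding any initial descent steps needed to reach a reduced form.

D = 284, ⌊√D⌋ = 16
descent: ρ → (5,8,-11)  [lands on river]
river: ρ → (-11,14,2)
river: ρ → (2,14,-11)
river: ρ → (-11,8,5)
river: ρ → (5,12,-7)
river: ρ → (-7,16,1)
river: ρ → (1,16,-7)
river: ρ → (-7,12,5)
ρ-cycle length = 8 (tail of 1 descent step not counted)

8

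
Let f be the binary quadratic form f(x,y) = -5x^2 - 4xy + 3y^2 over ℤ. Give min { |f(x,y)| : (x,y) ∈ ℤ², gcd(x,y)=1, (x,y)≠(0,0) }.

descent: ρ → (3,4,-5)  [lands on river]
river: ρ → (-5,6,2)
river: ρ → (2,6,-5)
river: ρ → (-5,4,3)
river: ρ → (3,8,-1)
river: ρ → (-1,8,3)
closes: descent 1, river 6
min |a| on river = 1

1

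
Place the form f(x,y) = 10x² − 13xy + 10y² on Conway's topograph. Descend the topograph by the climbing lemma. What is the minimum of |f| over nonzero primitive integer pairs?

translate: b→7 (≡-13 mod 20), so (10,-13,10)→(10,7,7)
flip: (10,7,7)→(7,-7,10)
translate: b→7 (≡-7 mod 14), so (7,-7,10)→(7,7,10)
reduced (well bottom): (7,7,10) with a≤c, −a<b≤a
well minimum = a = 7

7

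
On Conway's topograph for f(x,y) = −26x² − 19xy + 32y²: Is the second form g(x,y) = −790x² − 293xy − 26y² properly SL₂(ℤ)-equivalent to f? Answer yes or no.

D₁ = 3689, D₂ = 3689
river cycle of f (length 26): (32, 19, -26), (-26, 33, 25), (25, 17, -34), (-34, 51, 8), (8, 45, -52), (-52, 59, 1), (1, 59, -52), (-52, 45, 8), (8, 51, -34), (-34, 17, 25), … (16 more)
river cycle of g (length 26): (-26, 33, 25), (25, 17, -34), (-34, 51, 8), (8, 45, -52), (-52, 59, 1), (1, 59, -52), (-52, 45, 8), (8, 51, -34), (-34, 17, 25), (25, 33, -26), … (16 more)
cycles coincide ⇒ equivalent

yes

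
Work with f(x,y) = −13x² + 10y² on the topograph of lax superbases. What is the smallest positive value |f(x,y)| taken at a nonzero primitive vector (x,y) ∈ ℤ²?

descent: ρ → (10,20,-3)  [lands on river]
river: ρ → (-3,22,3)
river: ρ → (3,20,-10)
river: ρ → (-10,20,3)
river: ρ → (3,22,-3)
river: ρ → (-3,20,10)
closes: descent 1, river 6
min |a| on river = 3

3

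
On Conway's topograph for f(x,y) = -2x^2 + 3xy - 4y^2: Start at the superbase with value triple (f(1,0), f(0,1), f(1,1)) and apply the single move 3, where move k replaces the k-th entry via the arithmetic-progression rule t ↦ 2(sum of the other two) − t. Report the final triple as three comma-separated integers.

start (-2,-4,-3) = (f(1,0),f(0,1),f(1,1))
replace slot 3: 2·((-2)+(-4)) − (-3) = -9 → (-2,-4,-9)

-2,-4,-9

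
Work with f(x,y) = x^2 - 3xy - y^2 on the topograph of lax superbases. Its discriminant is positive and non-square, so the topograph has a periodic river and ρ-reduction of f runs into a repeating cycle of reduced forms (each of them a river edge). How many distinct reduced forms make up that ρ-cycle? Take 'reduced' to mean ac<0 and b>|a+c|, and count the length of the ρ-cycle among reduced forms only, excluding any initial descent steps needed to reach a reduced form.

D = 13, ⌊√D⌋ = 3
descent: ρ → (-1,3,1)  [lands on river]
river: ρ → (1,3,-1)
ρ-cycle length = 2 (tail of 1 descent step not counted)

2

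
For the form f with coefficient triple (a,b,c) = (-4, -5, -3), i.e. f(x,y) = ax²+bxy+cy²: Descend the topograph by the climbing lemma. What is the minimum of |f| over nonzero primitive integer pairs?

translate: b→-3 (≡5 mod 8), so (4,5,3)→(4,-3,2)
flip: (4,-3,2)→(2,3,4)
translate: b→-1 (≡3 mod 4), so (2,3,4)→(2,-1,3)
reduced (well bottom): (2,-1,3) with a≤c, −a<b≤a
well minimum |f| = |-2| = 2 (negative-definite)

2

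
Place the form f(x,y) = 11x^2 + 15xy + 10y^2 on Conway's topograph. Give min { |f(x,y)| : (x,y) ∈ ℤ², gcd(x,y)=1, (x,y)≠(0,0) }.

translate: b→-7 (≡15 mod 22), so (11,15,10)→(11,-7,6)
flip: (11,-7,6)→(6,7,11)
translate: b→-5 (≡7 mod 12), so (6,7,11)→(6,-5,10)
reduced (well bottom): (6,-5,10) with a≤c, −a<b≤a
well minimum = a = 6

6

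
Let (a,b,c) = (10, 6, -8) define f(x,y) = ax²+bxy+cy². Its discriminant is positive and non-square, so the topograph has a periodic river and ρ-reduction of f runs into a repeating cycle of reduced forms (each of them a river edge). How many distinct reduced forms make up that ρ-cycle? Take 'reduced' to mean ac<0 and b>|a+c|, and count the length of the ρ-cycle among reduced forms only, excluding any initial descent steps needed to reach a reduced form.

D = 356, ⌊√D⌋ = 18
river: ρ → (-8,10,8)
river: ρ → (8,6,-10)
river: ρ → (-10,14,4)
river: ρ → (4,18,-2)
river: ρ → (-2,18,4)
river: ρ → (4,14,-10)
river: ρ → (-10,6,8)
river: ρ → (8,10,-8)
river: ρ → (-8,6,10)
river: ρ → (10,14,-4)
river: ρ → (-4,18,2)
river: ρ → (2,18,-4)
river: ρ → (-4,14,10)
river: ρ → (10,6,-8)
ρ-cycle length = 14 (tail of 0 descent steps not counted)

14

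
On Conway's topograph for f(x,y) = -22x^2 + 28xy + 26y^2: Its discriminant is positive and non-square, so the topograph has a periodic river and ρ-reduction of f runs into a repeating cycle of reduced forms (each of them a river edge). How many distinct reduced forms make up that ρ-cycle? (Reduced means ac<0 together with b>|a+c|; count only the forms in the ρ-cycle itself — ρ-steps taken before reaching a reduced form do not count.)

D = 3072, ⌊√D⌋ = 55
river: ρ → (26,24,-24)
river: ρ → (-24,24,26)
river: ρ → (26,28,-22)
river: ρ → (-22,16,32)
river: ρ → (32,48,-6)
river: ρ → (-6,48,32)
river: ρ → (32,16,-22)
river: ρ → (-22,28,26)
ρ-cycle length = 8 (tail of 0 descent steps not counted)

8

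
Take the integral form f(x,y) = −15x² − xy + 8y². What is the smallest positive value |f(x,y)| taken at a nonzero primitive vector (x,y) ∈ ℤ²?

descent: ρ → (8,17,-6)  [lands on river]
river: ρ → (-6,19,5)
river: ρ → (5,21,-2)
river: ρ → (-2,19,15)
river: ρ → (15,11,-6)
river: ρ → (-6,13,13)
river: ρ → (13,13,-6)
river: ρ → (-6,11,15)
river: ρ → (15,19,-2)
river: ρ → (-2,21,5)
river: ρ → (5,19,-6)
river: ρ → (-6,17,8)
river: ρ → (8,15,-8)
river: ρ → (-8,17,6)
river: ρ → (6,19,-5)
river: ρ → (-5,21,2)
river: ρ → (2,19,-15)
river: ρ → (-15,11,6)
river: ρ → (6,13,-13)
river: ρ → (-13,13,6)
river: ρ → (6,11,-15)
river: ρ → (-15,19,2)
river: ρ → (2,21,-5)
river: ρ → (-5,19,6)
river: ρ → (6,17,-8)
river: ρ → (-8,15,8)
closes: descent 1, river 26
min |a| on river = 2

2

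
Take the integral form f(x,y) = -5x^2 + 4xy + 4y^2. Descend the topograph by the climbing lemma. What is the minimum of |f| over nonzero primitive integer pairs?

river: ρ → (4,4,-5)
river: ρ → (-5,6,3)
river: ρ → (3,6,-5)
river: ρ → (-5,4,4)
closes: descent 0, river 4
min |a| on river = 3

3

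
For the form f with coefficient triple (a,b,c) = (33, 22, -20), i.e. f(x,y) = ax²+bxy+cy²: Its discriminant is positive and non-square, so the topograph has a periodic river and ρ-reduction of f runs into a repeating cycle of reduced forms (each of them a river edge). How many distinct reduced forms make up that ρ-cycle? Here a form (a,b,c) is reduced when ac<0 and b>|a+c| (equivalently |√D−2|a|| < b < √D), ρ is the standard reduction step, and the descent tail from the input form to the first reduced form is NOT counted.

D = 3124, ⌊√D⌋ = 55
river: ρ → (-20,18,35)
river: ρ → (35,52,-3)
river: ρ → (-3,50,52)
river: ρ → (52,54,-1)
river: ρ → (-1,54,52)
river: ρ → (52,50,-3)
river: ρ → (-3,52,35)
river: ρ → (35,18,-20)
river: ρ → (-20,22,33)
river: ρ → (33,44,-9)
river: ρ → (-9,46,28)
river: ρ → (28,10,-27)
river: ρ → (-27,44,11)
river: ρ → (11,44,-27)
river: ρ → (-27,10,28)
river: ρ → (28,46,-9)
river: ρ → (-9,44,33)
river: ρ → (33,22,-20)
ρ-cycle length = 18 (tail of 0 descent steps not counted)

18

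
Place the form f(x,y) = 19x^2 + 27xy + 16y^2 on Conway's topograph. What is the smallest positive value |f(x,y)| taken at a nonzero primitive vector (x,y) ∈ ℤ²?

translate: b→-11 (≡27 mod 38), so (19,27,16)→(19,-11,8)
flip: (19,-11,8)→(8,11,19)
translate: b→-5 (≡11 mod 16), so (8,11,19)→(8,-5,16)
reduced (well bottom): (8,-5,16) with a≤c, −a<b≤a
well minimum = a = 8

8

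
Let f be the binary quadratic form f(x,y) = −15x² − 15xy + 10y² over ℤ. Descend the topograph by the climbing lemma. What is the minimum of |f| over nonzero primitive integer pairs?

descent: ρ → (10,15,-15)  [lands on river]
river: ρ → (-15,15,10)
river: ρ → (10,25,-5)
river: ρ → (-5,25,10)
closes: descent 1, river 4
min |a| on river = 5

5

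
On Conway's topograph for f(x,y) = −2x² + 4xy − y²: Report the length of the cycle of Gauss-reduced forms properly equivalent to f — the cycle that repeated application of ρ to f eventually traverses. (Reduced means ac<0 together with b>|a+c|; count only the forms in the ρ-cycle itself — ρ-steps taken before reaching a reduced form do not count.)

D = 8, ⌊√D⌋ = 2
descent: ρ → (-1,2,1)  [lands on river]
river: ρ → (1,2,-1)
ρ-cycle length = 2 (tail of 1 descent step not counted)

2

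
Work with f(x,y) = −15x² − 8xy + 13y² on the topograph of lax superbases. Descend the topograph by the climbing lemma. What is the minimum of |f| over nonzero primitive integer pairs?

descent: ρ → (13,8,-15)  [lands on river]
river: ρ → (-15,22,6)
river: ρ → (6,26,-7)
river: ρ → (-7,16,21)
river: ρ → (21,26,-2)
river: ρ → (-2,26,21)
river: ρ → (21,16,-7)
river: ρ → (-7,26,6)
river: ρ → (6,22,-15)
river: ρ → (-15,8,13)
river: ρ → (13,18,-10)
river: ρ → (-10,22,9)
river: ρ → (9,14,-18)
river: ρ → (-18,22,5)
river: ρ → (5,28,-3)
river: ρ → (-3,26,14)
river: ρ → (14,2,-15)
river: ρ → (-15,28,1)
river: ρ → (1,28,-15)
river: ρ → (-15,2,14)
river: ρ → (14,26,-3)
river: ρ → (-3,28,5)
river: ρ → (5,22,-18)
river: ρ → (-18,14,9)
river: ρ → (9,22,-10)
river: ρ → (-10,18,13)
closes: descent 1, river 26
min |a| on river = 1

1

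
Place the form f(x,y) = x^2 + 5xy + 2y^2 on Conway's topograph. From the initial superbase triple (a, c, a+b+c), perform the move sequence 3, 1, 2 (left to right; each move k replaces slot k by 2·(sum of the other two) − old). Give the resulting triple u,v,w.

start (1,2,8) = (f(1,0),f(0,1),f(1,1))
replace slot 3: 2·(1+2) − 8 = -2 → (1,2,-2)
replace slot 1: 2·(2+(-2)) − 1 = -1 → (-1,2,-2)
replace slot 2: 2·((-1)+(-2)) − 2 = -8 → (-1,-8,-2)

-1,-8,-2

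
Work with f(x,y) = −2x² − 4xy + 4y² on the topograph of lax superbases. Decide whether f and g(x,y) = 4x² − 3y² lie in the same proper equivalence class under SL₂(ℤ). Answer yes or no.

D₁ = 48, D₂ = 48
river cycle of f (length 2): (4, 4, -2), (-2, 4, 4)
river cycle of g (length 2): (-3, 6, 1), (1, 6, -3)
cycles differ ⇒ inequivalent

no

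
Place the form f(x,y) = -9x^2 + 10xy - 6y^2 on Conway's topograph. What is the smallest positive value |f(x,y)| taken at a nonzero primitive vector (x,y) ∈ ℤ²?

translate: b→8 (≡-10 mod 18), so (9,-10,6)→(9,8,5)
flip: (9,8,5)→(5,-8,9)
translate: b→2 (≡-8 mod 10), so (5,-8,9)→(5,2,6)
reduced (well bottom): (5,2,6) with a≤c, −a<b≤a
well minimum |f| = |-5| = 5 (negative-definite)

5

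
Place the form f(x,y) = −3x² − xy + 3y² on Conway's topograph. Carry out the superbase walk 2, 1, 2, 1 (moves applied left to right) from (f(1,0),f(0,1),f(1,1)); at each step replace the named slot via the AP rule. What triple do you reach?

start (-3,3,-1) = (f(1,0),f(0,1),f(1,1))
replace slot 2: 2·((-3)+(-1)) − 3 = -11 → (-3,-11,-1)
replace slot 1: 2·((-11)+(-1)) − (-3) = -21 → (-21,-11,-1)
replace slot 2: 2·((-21)+(-1)) − (-11) = -33 → (-21,-33,-1)
replace slot 1: 2·((-33)+(-1)) − (-21) = -47 → (-47,-33,-1)

-47,-33,-1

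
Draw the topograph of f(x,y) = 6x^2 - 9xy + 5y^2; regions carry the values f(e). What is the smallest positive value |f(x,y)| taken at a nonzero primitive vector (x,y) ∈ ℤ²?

translate: b→3 (≡-9 mod 12), so (6,-9,5)→(6,3,2)
flip: (6,3,2)→(2,-3,6)
translate: b→1 (≡-3 mod 4), so (2,-3,6)→(2,1,5)
reduced (well bottom): (2,1,5) with a≤c, −a<b≤a
well minimum = a = 2

2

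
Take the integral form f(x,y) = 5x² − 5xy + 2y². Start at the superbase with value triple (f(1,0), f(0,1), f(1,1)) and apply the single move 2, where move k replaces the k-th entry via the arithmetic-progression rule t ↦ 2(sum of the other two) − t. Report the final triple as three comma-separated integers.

start (5,2,2) = (f(1,0),f(0,1),f(1,1))
replace slot 2: 2·(5+2) − 2 = 12 → (5,12,2)

5,12,2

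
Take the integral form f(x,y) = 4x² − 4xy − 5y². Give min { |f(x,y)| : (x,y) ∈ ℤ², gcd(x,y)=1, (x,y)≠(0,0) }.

descent: ρ → (-5,4,4)  [lands on river]
river: ρ → (4,4,-5)
river: ρ → (-5,6,3)
river: ρ → (3,6,-5)
closes: descent 1, river 4
min |a| on river = 3

3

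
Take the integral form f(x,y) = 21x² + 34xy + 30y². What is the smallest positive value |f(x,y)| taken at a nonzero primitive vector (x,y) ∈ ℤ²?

translate: b→-8 (≡34 mod 42), so (21,34,30)→(21,-8,17)
flip: (21,-8,17)→(17,8,21)
reduced (well bottom): (17,8,21) with a≤c, −a<b≤a
well minimum = a = 17

17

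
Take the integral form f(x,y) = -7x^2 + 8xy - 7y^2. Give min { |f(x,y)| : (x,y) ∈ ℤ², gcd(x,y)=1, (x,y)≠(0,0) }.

translate: b→6 (≡-8 mod 14), so (7,-8,7)→(7,6,6)
flip: (7,6,6)→(6,-6,7)
translate: b→6 (≡-6 mod 12), so (6,-6,7)→(6,6,7)
reduced (well bottom): (6,6,7) with a≤c, −a<b≤a
well minimum |f| = |-6| = 6 (negative-definite)

6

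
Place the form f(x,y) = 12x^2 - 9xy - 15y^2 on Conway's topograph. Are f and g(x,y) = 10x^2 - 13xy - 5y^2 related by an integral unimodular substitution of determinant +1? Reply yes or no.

D₁ = 801, D₂ = 369
discriminants differ ⇒ not SL₂(ℤ)-equivalent

no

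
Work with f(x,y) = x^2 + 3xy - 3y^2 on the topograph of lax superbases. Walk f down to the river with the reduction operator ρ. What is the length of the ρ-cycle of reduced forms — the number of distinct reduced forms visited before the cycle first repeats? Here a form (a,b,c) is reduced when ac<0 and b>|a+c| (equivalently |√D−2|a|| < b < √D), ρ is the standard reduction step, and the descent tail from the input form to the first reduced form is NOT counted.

D = 21, ⌊√D⌋ = 4
river: ρ → (-3,3,1)
river: ρ → (1,3,-3)
ρ-cycle length = 2 (tail of 0 descent steps not counted)

2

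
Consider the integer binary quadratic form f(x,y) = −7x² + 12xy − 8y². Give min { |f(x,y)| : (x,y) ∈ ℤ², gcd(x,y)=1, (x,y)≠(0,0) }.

translate: b→2 (≡-12 mod 14), so (7,-12,8)→(7,2,3)
flip: (7,2,3)→(3,-2,7)
reduced (well bottom): (3,-2,7) with a≤c, −a<b≤a
well minimum |f| = |-3| = 3 (negative-definite)

3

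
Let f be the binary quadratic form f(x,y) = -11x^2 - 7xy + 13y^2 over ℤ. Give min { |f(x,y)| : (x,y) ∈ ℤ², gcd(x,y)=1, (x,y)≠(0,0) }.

descent: ρ → (13,7,-11)  [lands on river]
river: ρ → (-11,15,9)
river: ρ → (9,21,-5)
river: ρ → (-5,19,13)
closes: descent 1, river 4
min |a| on river = 5

5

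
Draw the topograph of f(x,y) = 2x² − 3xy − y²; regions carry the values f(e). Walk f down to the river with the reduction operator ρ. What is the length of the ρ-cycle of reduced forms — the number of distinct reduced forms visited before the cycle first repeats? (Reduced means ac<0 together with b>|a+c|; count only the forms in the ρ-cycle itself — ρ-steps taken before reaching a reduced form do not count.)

D = 17, ⌊√D⌋ = 4
descent: ρ → (-1,3,2)  [lands on river]
river: ρ → (2,1,-2)
river: ρ → (-2,3,1)
river: ρ → (1,3,-2)
river: ρ → (-2,1,2)
river: ρ → (2,3,-1)
ρ-cycle length = 6 (tail of 1 descent step not counted)

6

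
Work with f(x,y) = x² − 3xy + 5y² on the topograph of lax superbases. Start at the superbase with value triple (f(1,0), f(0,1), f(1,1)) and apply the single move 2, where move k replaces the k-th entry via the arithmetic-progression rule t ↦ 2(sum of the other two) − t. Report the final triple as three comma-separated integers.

start (1,5,3) = (f(1,0),f(0,1),f(1,1))
replace slot 2: 2·(1+3) − 5 = 3 → (1,3,3)

1,3,3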